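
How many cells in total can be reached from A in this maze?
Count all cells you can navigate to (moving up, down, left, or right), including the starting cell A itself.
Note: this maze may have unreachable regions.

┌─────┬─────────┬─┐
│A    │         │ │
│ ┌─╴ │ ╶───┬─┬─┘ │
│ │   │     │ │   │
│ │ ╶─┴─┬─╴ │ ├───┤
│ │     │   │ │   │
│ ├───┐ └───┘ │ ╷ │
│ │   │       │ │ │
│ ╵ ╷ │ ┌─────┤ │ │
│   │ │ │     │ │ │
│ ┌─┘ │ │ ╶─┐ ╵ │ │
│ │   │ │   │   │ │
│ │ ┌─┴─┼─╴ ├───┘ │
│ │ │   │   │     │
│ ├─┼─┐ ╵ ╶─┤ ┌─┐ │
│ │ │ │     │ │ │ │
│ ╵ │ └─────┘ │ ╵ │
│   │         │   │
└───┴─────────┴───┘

Using BFS/flood-fill to find all reachable cells from A:
Maze size: 9 × 9 = 81 total cells
48 cell(s) are walled off and cannot be reached from A.
Reachable cells: 33

Reachable region (· marks reachable cells):

┌─────┬─────────┬─┐
│A · ·│         │ │
│ ┌─╴ │ ╶───┬─┬─┘ │
│·│· ·│     │·│   │
│ │ ╶─┴─┬─╴ │ ├───┤
│·│· · ·│   │·│   │
│ ├───┐ └───┘ │ ╷ │
│·│· ·│· · · ·│ │ │
│ ╵ ╷ │ ┌─────┤ │ │
│· ·│·│·│     │ │ │
│ ┌─┘ │ │ ╶─┐ ╵ │ │
│·│· ·│·│   │   │ │
│ │ ┌─┴─┼─╴ ├───┘ │
│·│·│   │   │     │
│ ├─┼─┐ ╵ ╶─┤ ┌─┐ │
│·│·│ │     │ │ │ │
│ ╵ │ └─────┘ │ ╵ │
│· ·│         │   │
└───┴─────────┴───┘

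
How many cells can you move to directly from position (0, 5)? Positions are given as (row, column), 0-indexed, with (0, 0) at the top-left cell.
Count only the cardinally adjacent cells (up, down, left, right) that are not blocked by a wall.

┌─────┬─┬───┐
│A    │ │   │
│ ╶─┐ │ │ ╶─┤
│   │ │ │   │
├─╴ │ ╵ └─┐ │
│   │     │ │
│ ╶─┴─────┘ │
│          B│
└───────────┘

Checking passable neighbors of (0, 5):
Neighbors: (0, 4)
Count: 1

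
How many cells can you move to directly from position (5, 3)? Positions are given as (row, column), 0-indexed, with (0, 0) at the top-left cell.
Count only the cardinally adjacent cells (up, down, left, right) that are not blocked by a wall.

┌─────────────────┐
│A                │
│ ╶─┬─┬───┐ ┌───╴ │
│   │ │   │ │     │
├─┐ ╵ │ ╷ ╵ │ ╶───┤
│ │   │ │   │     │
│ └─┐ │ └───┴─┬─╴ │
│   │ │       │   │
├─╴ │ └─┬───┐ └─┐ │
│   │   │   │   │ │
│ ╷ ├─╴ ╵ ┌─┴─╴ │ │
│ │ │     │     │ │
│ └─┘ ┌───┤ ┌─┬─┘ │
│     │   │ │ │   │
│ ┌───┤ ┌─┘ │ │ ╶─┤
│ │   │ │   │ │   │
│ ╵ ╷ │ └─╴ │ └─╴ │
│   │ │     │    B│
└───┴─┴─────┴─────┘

Checking passable neighbors of (5, 3):
Neighbors: (4, 3), (5, 2), (5, 4)
Count: 3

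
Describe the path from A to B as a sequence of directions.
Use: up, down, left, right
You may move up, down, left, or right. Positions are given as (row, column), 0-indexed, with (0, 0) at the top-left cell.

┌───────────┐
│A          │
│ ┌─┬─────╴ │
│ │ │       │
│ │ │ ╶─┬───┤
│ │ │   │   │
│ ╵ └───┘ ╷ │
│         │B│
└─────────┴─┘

Finding the path and converting it to directions:
Path through cells: (0,0) → (1,0) → (2,0) → (3,0) → (3,1) → (3,2) → (3,3) → (3,4) → (2,4) → (2,5) → (3,5)
Directions: down, down, down, right, right, right, right, up, right, down

Solution:

┌───────────┐
│A          │
│ ┌─┬─────╴ │
│↓│ │       │
│ │ │ ╶─┬───┤
│↓│ │   │↱ ↓│
│ ╵ └───┘ ╷ │
│↳ → → → ↑│B│
└─────────┴─┘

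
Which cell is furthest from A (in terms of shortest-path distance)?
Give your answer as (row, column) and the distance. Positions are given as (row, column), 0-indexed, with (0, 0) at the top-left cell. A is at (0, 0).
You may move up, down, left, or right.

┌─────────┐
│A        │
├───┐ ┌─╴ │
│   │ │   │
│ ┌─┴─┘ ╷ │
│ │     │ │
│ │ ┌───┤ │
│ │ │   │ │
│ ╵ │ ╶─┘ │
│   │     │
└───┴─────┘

Computing BFS distances from A to all cells:
Furthest cell: (1, 1)
Distance: 16 steps

Path from A to the furthest cell:

┌─────────┐
│A → → → ↓│
├───┐ ┌─╴ │
│↱ B│ │↓ ↲│
│ ┌─┴─┘ ╷ │
│↑│↓ ← ↲│ │
│ │ ┌───┤ │
│↑│↓│   │ │
│ ╵ │ ╶─┘ │
│↑ ↲│     │
└───┴─────┘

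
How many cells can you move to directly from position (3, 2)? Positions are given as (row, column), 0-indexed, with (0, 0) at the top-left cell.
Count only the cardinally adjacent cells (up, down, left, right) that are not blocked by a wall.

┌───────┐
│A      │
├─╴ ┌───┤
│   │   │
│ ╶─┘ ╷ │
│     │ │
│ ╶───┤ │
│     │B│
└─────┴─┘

Checking passable neighbors of (3, 2):
Neighbors: (3, 1)
Count: 1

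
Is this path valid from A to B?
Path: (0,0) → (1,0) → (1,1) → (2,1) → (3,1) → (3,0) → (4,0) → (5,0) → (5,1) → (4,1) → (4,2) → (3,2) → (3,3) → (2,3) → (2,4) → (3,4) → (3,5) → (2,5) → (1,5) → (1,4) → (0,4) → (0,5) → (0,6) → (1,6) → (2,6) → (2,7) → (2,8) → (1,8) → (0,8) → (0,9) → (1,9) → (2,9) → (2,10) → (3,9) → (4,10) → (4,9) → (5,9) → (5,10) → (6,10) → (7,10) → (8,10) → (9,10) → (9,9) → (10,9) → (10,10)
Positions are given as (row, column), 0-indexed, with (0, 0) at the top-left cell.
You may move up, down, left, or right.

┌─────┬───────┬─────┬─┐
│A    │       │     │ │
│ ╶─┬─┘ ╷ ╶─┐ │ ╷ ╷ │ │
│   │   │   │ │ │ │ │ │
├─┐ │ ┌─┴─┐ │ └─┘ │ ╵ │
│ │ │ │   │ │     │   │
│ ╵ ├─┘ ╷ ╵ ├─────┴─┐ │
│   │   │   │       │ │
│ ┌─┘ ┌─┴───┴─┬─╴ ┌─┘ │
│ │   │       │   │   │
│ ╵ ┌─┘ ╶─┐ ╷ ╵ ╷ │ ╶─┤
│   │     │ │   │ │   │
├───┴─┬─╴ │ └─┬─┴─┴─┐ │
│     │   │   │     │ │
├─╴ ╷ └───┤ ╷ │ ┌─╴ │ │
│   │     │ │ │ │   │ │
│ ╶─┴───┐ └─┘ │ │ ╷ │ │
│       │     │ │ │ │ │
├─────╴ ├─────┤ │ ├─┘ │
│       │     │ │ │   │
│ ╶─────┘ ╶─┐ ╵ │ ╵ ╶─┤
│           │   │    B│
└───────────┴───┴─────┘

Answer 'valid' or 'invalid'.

Checking path validity:
Result: Invalid move at step 33: cannot move from (2, 10) to (3, 9).

invalid

Correct solution:

┌─────┬───────┬─────┬─┐
│A    │  ↱ → ↓│  ↱ ↓│ │
│ ╶─┬─┘ ╷ ╶─┐ │ ╷ ╷ │ │
│↳ ↓│   │↑ ↰│↓│ │↑│↓│ │
├─┐ │ ┌─┴─┐ │ └─┘ │ ╵ │
│ │↓│ │↱ ↓│↑│↳ → ↑│↳ ↓│
│ ╵ ├─┘ ╷ ╵ ├─────┴─┐ │
│↓ ↲│↱ ↑│↳ ↑│       │↓│
│ ┌─┘ ┌─┴───┴─┬─╴ ┌─┘ │
│↓│↱ ↑│       │   │↓ ↲│
│ ╵ ┌─┘ ╶─┐ ╷ ╵ ╷ │ ╶─┤
│↳ ↑│     │ │   │ │↳ ↓│
├───┴─┬─╴ │ └─┬─┴─┴─┐ │
│     │   │   │     │↓│
├─╴ ╷ └───┤ ╷ │ ┌─╴ │ │
│   │     │ │ │ │   │↓│
│ ╶─┴───┐ └─┘ │ │ ╷ │ │
│       │     │ │ │ │↓│
├─────╴ ├─────┤ │ ├─┘ │
│       │     │ │ │↓ ↲│
│ ╶─────┘ ╶─┐ ╵ │ ╵ ╶─┤
│           │   │  ↳ B│
└───────────┴───┴─────┘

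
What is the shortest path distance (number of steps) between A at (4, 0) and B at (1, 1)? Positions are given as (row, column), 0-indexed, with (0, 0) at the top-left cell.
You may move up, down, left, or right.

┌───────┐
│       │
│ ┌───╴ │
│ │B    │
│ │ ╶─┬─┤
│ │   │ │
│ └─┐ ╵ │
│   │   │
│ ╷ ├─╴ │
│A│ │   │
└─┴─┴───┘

Finding path from (4, 0) to (1, 1):
Path: (4,0) → (3,0) → (2,0) → (1,0) → (0,0) → (0,1) → (0,2) → (0,3) → (1,3) → (1,2) → (1,1)
Distance: 10 steps

Solution:

┌───────┐
│↱ → → ↓│
│ ┌───╴ │
│↑│B ← ↲│
│ │ ╶─┬─┤
│↑│   │ │
│ └─┐ ╵ │
│↑  │   │
│ ╷ ├─╴ │
│A│ │   │
└─┴─┴───┘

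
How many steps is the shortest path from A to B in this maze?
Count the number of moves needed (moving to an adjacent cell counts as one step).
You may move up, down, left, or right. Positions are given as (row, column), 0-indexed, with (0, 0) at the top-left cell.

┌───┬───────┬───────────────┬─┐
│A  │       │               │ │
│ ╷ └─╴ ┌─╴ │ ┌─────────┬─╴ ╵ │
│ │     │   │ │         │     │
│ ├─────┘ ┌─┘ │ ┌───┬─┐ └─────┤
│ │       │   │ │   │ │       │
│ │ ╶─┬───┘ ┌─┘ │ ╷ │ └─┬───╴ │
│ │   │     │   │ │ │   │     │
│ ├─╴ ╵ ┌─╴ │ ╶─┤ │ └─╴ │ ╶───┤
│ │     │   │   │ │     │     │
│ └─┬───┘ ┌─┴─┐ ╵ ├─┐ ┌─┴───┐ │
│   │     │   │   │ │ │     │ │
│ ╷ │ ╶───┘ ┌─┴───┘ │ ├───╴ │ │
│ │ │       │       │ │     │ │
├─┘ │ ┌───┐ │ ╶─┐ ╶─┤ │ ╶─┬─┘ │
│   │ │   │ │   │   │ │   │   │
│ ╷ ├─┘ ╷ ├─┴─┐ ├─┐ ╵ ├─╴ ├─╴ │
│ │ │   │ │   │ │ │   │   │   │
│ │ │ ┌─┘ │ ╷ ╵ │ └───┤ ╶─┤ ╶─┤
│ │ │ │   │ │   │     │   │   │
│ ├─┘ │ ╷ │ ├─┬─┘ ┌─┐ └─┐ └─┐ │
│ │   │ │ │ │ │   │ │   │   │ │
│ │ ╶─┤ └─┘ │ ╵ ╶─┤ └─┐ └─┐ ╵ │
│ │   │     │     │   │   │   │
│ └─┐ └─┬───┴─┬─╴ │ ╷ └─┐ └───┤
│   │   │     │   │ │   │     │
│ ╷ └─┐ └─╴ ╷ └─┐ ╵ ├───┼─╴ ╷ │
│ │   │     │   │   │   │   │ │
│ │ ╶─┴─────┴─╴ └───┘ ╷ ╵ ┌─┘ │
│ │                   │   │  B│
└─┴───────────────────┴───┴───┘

Using BFS to find shortest path:
Start: (0, 0), End: (14, 14)
Path found:
(0,0) → (1,0) → (2,0) → (3,0) → (4,0) → (5,0) → (5,1) → (6,1) → (7,1) → (7,0) → (8,0) → (9,0) → (10,0) → (11,0) → (12,0) → (12,1) → (13,1) → (14,1) → (14,2) → (14,3) → (14,4) → (14,5) → (14,6) → (14,7) → (14,8) → (14,9) → (14,10) → (13,10) → (13,11) → (14,11) → (14,12) → (13,12) → (13,13) → (12,13) → (12,14) → (13,14) → (14,14)
Number of steps: 36

Solution:

┌───┬───────┬───────────────┬─┐
│A  │       │               │ │
│ ╷ └─╴ ┌─╴ │ ┌─────────┬─╴ ╵ │
│↓│     │   │ │         │     │
│ ├─────┘ ┌─┘ │ ┌───┬─┐ └─────┤
│↓│       │   │ │   │ │       │
│ │ ╶─┬───┘ ┌─┘ │ ╷ │ └─┬───╴ │
│↓│   │     │   │ │ │   │     │
│ ├─╴ ╵ ┌─╴ │ ╶─┤ │ └─╴ │ ╶───┤
│↓│     │   │   │ │     │     │
│ └─┬───┘ ┌─┴─┐ ╵ ├─┐ ┌─┴───┐ │
│↳ ↓│     │   │   │ │ │     │ │
│ ╷ │ ╶───┘ ┌─┴───┘ │ ├───╴ │ │
│ │↓│       │       │ │     │ │
├─┘ │ ┌───┐ │ ╶─┐ ╶─┤ │ ╶─┬─┘ │
│↓ ↲│ │   │ │   │   │ │   │   │
│ ╷ ├─┘ ╷ ├─┴─┐ ├─┐ ╵ ├─╴ ├─╴ │
│↓│ │   │ │   │ │ │   │   │   │
│ │ │ ┌─┘ │ ╷ ╵ │ └───┤ ╶─┤ ╶─┤
│↓│ │ │   │ │   │     │   │   │
│ ├─┘ │ ╷ │ ├─┬─┘ ┌─┐ └─┐ └─┐ │
│↓│   │ │ │ │ │   │ │   │   │ │
│ │ ╶─┤ └─┘ │ ╵ ╶─┤ └─┐ └─┐ ╵ │
│↓│   │     │     │   │   │   │
│ └─┐ └─┬───┴─┬─╴ │ ╷ └─┐ └───┤
│↳ ↓│   │     │   │ │   │  ↱ ↓│
│ ╷ └─┐ └─╴ ╷ └─┐ ╵ ├───┼─╴ ╷ │
│ │↓  │     │   │   │↱ ↓│↱ ↑│↓│
│ │ ╶─┴─────┴─╴ └───┘ ╷ ╵ ┌─┘ │
│ │↳ → → → → → → → → ↑│↳ ↑│  B│
└─┴───────────────────┴───┴───┘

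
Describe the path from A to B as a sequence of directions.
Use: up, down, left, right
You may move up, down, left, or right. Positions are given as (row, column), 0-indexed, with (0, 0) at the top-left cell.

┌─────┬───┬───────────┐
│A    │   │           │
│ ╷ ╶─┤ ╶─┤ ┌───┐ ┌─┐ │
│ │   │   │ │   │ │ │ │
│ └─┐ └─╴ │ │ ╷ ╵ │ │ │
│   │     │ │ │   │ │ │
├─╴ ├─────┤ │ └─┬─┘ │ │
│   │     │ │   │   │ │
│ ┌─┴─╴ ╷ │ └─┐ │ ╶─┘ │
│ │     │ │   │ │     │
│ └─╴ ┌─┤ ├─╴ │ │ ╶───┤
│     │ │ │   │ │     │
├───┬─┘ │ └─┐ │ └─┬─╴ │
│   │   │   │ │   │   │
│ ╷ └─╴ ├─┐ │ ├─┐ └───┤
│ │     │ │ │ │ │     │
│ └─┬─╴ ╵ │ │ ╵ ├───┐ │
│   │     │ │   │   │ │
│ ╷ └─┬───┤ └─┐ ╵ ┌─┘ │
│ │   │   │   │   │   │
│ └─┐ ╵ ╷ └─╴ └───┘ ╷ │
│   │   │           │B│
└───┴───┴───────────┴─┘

Finding the path and converting it to directions:
Path through cells: (0,0) → (1,0) → (2,0) → (2,1) → (3,1) → (3,0) → (4,0) → (5,0) → (5,1) → (5,2) → (4,2) → (4,3) → (3,3) → (3,4) → (4,4) → (5,4) → (6,4) → (6,5) → (7,5) → (8,5) → (9,5) → (9,6) → (10,6) → (10,7) → (10,8) → (10,9) → (9,9) → (9,10) → (10,10)
Directions: down, down, right, down, left, down, down, right, right, up, right, up, right, down, down, down, right, down, down, down, right, down, right, right, right, up, right, down

Solution:

┌─────┬───┬───────────┐
│A    │   │           │
│ ╷ ╶─┤ ╶─┤ ┌───┐ ┌─┐ │
│↓│   │   │ │   │ │ │ │
│ └─┐ └─╴ │ │ ╷ ╵ │ │ │
│↳ ↓│     │ │ │   │ │ │
├─╴ ├─────┤ │ └─┬─┘ │ │
│↓ ↲│  ↱ ↓│ │   │   │ │
│ ┌─┴─╴ ╷ │ └─┐ │ ╶─┘ │
│↓│  ↱ ↑│↓│   │ │     │
│ └─╴ ┌─┤ ├─╴ │ │ ╶───┤
│↳ → ↑│ │↓│   │ │     │
├───┬─┘ │ └─┐ │ └─┬─╴ │
│   │   │↳ ↓│ │   │   │
│ ╷ └─╴ ├─┐ │ ├─┐ └───┤
│ │     │ │↓│ │ │     │
│ └─┬─╴ ╵ │ │ ╵ ├───┐ │
│   │     │↓│   │   │ │
│ ╷ └─┬───┤ └─┐ ╵ ┌─┘ │
│ │   │   │↳ ↓│   │↱ ↓│
│ └─┐ ╵ ╷ └─╴ └───┘ ╷ │
│   │   │    ↳ → → ↑│B│
└───┴───┴───────────┴─┘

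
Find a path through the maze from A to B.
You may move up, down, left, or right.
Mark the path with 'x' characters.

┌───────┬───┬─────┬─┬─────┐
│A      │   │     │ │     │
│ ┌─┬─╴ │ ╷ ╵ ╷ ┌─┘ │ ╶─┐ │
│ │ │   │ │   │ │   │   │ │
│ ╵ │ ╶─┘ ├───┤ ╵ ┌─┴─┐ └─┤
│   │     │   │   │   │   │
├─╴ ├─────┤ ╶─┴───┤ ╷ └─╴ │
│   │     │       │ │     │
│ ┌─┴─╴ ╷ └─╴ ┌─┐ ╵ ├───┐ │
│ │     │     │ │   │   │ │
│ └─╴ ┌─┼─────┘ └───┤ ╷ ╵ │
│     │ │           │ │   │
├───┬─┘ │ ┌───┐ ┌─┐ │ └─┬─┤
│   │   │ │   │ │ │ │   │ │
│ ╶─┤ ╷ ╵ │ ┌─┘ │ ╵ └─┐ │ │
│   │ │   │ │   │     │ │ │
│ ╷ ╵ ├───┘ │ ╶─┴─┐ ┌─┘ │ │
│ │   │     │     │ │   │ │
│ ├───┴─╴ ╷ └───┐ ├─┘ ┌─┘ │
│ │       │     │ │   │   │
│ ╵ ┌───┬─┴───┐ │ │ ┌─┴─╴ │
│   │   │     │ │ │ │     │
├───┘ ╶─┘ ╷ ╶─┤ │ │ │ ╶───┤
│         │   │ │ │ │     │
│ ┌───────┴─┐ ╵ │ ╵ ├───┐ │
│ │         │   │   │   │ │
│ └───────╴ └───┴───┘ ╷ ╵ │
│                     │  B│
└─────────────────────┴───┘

Finding the shortest path through the maze:
Path length: 109 steps
Directions: down → down → right → down → left → down → down → right → right → up → right → up → right → down → right → right → up → right → right → down → right → up → up → right → down → right → right → down → down → left → up → left → down → down → right → down → down → left → down → left → down → down → down → left → up → up → up → up → left → left → up → right → up → up → left → left → left → down → down → left → up → left → down → down → left → up → left → down → down → down → right → up → right → right → right → up → right → down → right → right → down → down → down → left → up → left → up → left → down → left → left → left → left → down → down → right → right → right → right → right → right → right → right → right → right → up → right → down → right

Solution:

┌───────┬───┬─────┬─┬─────┐
│A      │   │     │ │     │
│ ┌─┬─╴ │ ╷ ╵ ╷ ┌─┘ │ ╶─┐ │
│x│ │   │ │   │ │   │   │ │
│ ╵ │ ╶─┘ ├───┤ ╵ ┌─┴─┐ └─┤
│x x│     │   │   │x x│   │
├─╴ ├─────┤ ╶─┴───┤ ╷ └─╴ │
│x x│  x x│  x x x│x│x x x│
│ ┌─┴─╴ ╷ └─╴ ┌─┐ ╵ ├───┐ │
│x│  x x│x x x│ │x x│x x│x│
│ └─╴ ┌─┼─────┘ └───┤ ╷ ╵ │
│x x x│ │x x x x    │x│x x│
├───┬─┘ │ ┌───┐ ┌─┐ │ └─┬─┤
│   │x x│x│   │x│ │ │x x│ │
│ ╶─┤ ╷ ╵ │ ┌─┘ │ ╵ └─┐ │ │
│x x│x│x x│ │x x│     │x│ │
│ ╷ ╵ ├───┘ │ ╶─┴─┐ ┌─┘ │ │
│x│x x│  x x│x x x│ │x x│ │
│ ├───┴─╴ ╷ └───┐ ├─┘ ┌─┘ │
│x│x x x x│x x x│x│x x│   │
│ ╵ ┌───┬─┴───┐ │ │ ┌─┴─╴ │
│x x│   │x x  │x│x│x│     │
├───┘ ╶─┘ ╷ ╶─┤ │ │ │ ╶───┤
│x x x x x│x x│x│x│x│     │
│ ┌───────┴─┐ ╵ │ ╵ ├───┐ │
│x│         │x x│x x│x x│ │
│ └───────╴ └───┴───┘ ╷ ╵ │
│x x x x x x x x x x x│x B│
└─────────────────────┴───┘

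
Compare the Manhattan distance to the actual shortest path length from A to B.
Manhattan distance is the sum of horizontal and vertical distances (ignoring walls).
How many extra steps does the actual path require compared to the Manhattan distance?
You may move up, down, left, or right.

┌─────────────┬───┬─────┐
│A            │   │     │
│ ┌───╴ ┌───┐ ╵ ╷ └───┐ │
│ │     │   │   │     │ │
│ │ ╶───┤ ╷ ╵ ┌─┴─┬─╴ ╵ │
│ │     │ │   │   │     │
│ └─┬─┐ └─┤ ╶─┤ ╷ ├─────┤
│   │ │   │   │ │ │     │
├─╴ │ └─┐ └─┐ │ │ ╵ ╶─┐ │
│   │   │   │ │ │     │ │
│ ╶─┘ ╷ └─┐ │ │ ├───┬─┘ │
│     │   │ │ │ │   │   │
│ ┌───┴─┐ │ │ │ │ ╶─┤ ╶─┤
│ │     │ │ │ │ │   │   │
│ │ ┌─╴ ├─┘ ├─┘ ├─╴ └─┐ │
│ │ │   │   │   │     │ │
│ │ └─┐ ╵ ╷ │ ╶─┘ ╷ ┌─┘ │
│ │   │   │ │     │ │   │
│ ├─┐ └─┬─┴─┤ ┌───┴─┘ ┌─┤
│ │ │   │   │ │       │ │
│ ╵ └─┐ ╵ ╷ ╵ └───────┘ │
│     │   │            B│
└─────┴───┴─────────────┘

Manhattan distance: |10 - 0| + |11 - 0| = 21
Actual path length: 39
Extra steps: 39 - 21 = 18

Solution:

┌─────────────┬───┬─────┐
│A → → ↓      │   │     │
│ ┌───╴ ┌───┐ ╵ ╷ └───┐ │
│ │↓ ← ↲│   │   │     │ │
│ │ ╶───┤ ╷ ╵ ┌─┴─┬─╴ ╵ │
│ │↳ → ↓│ │   │   │     │
│ └─┬─┐ └─┤ ╶─┤ ╷ ├─────┤
│   │ │↳ ↓│   │ │ │     │
├─╴ │ └─┐ └─┐ │ │ ╵ ╶─┐ │
│   │   │↳ ↓│ │ │     │ │
│ ╶─┘ ╷ └─┐ │ │ ├───┬─┘ │
│     │   │↓│ │ │   │   │
│ ┌───┴─┐ │ │ │ │ ╶─┤ ╶─┤
│ │↓ ← ↰│ │↓│ │ │   │   │
│ │ ┌─╴ ├─┘ ├─┘ ├─╴ └─┐ │
│ │↓│  ↑│↓ ↲│   │     │ │
│ │ └─┐ ╵ ╷ │ ╶─┘ ╷ ┌─┘ │
│ │↳ ↓│↑ ↲│ │     │ │   │
│ ├─┐ └─┬─┴─┤ ┌───┴─┘ ┌─┤
│ │ │↳ ↓│↱ ↓│ │       │ │
│ ╵ └─┐ ╵ ╷ ╵ └───────┘ │
│     │↳ ↑│↳ → → → → → B│
└─────┴───┴─────────────┘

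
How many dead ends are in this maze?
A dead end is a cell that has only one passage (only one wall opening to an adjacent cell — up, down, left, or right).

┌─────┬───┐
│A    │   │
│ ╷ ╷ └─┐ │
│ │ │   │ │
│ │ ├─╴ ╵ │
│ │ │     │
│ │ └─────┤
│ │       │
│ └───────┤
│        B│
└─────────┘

Checking each cell for number of passages:

Dead ends found at positions:
  (0, 3)
  (2, 2)
  (3, 4)
  (4, 4)
Total dead ends: 4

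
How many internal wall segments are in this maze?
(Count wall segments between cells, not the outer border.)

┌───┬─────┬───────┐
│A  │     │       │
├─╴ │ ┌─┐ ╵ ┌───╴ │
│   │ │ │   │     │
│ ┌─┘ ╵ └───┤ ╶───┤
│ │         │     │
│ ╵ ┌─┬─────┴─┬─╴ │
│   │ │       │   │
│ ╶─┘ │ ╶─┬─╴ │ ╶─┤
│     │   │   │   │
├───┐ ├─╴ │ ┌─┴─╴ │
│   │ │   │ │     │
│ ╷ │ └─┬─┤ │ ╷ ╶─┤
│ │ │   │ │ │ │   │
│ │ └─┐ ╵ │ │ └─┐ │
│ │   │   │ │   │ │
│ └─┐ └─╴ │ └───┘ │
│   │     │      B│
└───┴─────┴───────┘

Counting internal wall segments:
Total internal walls: 64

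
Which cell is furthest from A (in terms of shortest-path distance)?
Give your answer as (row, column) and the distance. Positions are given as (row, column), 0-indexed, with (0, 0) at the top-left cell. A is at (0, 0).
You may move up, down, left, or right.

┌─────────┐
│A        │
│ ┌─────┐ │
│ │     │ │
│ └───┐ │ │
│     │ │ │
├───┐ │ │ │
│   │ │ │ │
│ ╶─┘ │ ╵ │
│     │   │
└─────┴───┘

Computing BFS distances from A to all cells:
Furthest cell: (1, 1)
Distance: 14 steps

Path from A to the furthest cell:

┌─────────┐
│A → → → ↓│
│ ┌─────┐ │
│ │B ← ↰│↓│
│ └───┐ │ │
│     │↑│↓│
├───┐ │ │ │
│   │ │↑│↓│
│ ╶─┘ │ ╵ │
│     │↑ ↲│
└─────┴───┘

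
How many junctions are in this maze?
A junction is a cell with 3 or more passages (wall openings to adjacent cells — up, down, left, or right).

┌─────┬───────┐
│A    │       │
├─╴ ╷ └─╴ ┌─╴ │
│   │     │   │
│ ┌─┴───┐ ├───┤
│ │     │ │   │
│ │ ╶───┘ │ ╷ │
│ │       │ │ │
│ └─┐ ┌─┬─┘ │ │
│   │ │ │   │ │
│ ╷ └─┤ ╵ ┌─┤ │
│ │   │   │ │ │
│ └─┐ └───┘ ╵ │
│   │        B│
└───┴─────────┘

Checking each cell for number of passages:

Junctions found (3+ passages):
  (0, 1): 3 passages
  (0, 4): 3 passages
  (1, 4): 3 passages
  (3, 2): 3 passages
  (4, 0): 3 passages
  (6, 5): 3 passages
Total junctions: 6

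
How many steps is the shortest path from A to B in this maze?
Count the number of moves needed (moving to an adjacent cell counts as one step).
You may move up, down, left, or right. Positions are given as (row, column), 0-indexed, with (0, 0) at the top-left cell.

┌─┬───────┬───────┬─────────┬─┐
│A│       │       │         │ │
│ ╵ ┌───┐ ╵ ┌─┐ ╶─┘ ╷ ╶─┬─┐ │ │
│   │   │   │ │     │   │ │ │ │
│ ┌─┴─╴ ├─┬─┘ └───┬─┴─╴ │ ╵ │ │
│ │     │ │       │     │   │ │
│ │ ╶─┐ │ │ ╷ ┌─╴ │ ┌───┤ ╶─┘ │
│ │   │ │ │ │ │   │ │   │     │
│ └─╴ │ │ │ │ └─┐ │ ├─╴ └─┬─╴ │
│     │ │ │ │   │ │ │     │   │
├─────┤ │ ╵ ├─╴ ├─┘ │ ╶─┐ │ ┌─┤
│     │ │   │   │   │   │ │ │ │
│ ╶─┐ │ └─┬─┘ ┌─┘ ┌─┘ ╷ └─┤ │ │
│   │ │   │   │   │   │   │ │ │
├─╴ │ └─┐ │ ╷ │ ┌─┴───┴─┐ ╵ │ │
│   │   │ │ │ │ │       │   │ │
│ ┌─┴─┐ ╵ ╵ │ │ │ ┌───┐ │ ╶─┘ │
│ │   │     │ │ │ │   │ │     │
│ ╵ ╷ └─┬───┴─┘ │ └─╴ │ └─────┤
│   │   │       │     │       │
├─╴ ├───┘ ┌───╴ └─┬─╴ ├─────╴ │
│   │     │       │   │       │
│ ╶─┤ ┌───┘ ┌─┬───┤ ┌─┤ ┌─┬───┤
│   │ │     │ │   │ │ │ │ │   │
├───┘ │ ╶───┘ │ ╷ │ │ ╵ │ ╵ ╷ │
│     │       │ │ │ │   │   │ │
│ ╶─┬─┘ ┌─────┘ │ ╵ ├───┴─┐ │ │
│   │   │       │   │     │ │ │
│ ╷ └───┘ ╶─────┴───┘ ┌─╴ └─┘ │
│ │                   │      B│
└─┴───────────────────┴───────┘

Using BFS to find shortest path:
Start: (0, 0), End: (14, 14)
Path found:
(0,0) → (1,0) → (1,1) → (0,1) → (0,2) → (0,3) → (0,4) → (1,4) → (1,5) → (0,5) → (0,6) → (0,7) → (1,7) → (1,8) → (1,9) → (0,9) → (0,10) → (1,10) → (1,11) → (2,11) → (2,10) → (2,9) → (3,9) → (4,9) → (5,9) → (5,8) → (6,8) → (6,7) → (7,7) → (8,7) → (9,7) → (9,6) → (9,5) → (9,4) → (10,4) → (10,3) → (10,2) → (11,2) → (12,2) → (12,1) → (12,0) → (13,0) → (13,1) → (14,1) → (14,2) → (14,3) → (14,4) → (14,5) → (14,6) → (14,7) → (14,8) → (14,9) → (14,10) → (13,10) → (13,11) → (13,12) → (14,12) → (14,13) → (14,14)
Number of steps: 58

Solution:

┌─┬───────┬───────┬─────────┬─┐
│A│↱ → → ↓│↱ → ↓  │↱ ↓      │ │
│ ╵ ┌───┐ ╵ ┌─┐ ╶─┘ ╷ ╶─┬─┐ │ │
│↳ ↑│   │↳ ↑│ │↳ → ↑│↳ ↓│ │ │ │
│ ┌─┴─╴ ├─┬─┘ └───┬─┴─╴ │ ╵ │ │
│ │     │ │       │↓ ← ↲│   │ │
│ │ ╶─┐ │ │ ╷ ┌─╴ │ ┌───┤ ╶─┘ │
│ │   │ │ │ │ │   │↓│   │     │
│ └─╴ │ │ │ │ └─┐ │ ├─╴ └─┬─╴ │
│     │ │ │ │   │ │↓│     │   │
├─────┤ │ ╵ ├─╴ ├─┘ │ ╶─┐ │ ┌─┤
│     │ │   │   │↓ ↲│   │ │ │ │
│ ╶─┐ │ └─┬─┘ ┌─┘ ┌─┘ ╷ └─┤ │ │
│   │ │   │   │↓ ↲│   │   │ │ │
├─╴ │ └─┐ │ ╷ │ ┌─┴───┴─┐ ╵ │ │
│   │   │ │ │ │↓│       │   │ │
│ ┌─┴─┐ ╵ ╵ │ │ │ ┌───┐ │ ╶─┘ │
│ │   │     │ │↓│ │   │ │     │
│ ╵ ╷ └─┬───┴─┘ │ └─╴ │ └─────┤
│   │   │↓ ← ← ↲│     │       │
├─╴ ├───┘ ┌───╴ └─┬─╴ ├─────╴ │
│   │↓ ← ↲│       │   │       │
│ ╶─┤ ┌───┘ ┌─┬───┤ ┌─┤ ┌─┬───┤
│   │↓│     │ │   │ │ │ │ │   │
├───┘ │ ╶───┘ │ ╷ │ │ ╵ │ ╵ ╷ │
│↓ ← ↲│       │ │ │ │   │   │ │
│ ╶─┬─┘ ┌─────┘ │ ╵ ├───┴─┐ │ │
│↳ ↓│   │       │   │↱ → ↓│ │ │
│ ╷ └───┘ ╶─────┴───┘ ┌─╴ └─┘ │
│ │↳ → → → → → → → → ↑│  ↳ → B│
└─┴───────────────────┴───────┘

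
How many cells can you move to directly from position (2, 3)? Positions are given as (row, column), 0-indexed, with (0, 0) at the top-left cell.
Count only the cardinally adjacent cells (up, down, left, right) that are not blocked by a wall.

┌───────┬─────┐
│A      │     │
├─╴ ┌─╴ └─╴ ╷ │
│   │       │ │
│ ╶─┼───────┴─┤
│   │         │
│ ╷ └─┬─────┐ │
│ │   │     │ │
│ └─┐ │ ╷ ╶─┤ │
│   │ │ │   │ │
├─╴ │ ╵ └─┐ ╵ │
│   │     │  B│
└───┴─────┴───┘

Checking passable neighbors of (2, 3):
Neighbors: (2, 2), (2, 4)
Count: 2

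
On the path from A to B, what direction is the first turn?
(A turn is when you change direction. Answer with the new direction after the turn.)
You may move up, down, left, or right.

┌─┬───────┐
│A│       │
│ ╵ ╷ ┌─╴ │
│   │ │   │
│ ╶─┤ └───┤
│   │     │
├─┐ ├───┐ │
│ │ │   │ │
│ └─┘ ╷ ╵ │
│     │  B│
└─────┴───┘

Directions: down, right, up, right, down, down, right, right, down, down
First turn direction: right

Solution:

┌─┬───────┐
│A│↱ ↓    │
│ ╵ ╷ ┌─╴ │
│↳ ↑│↓│   │
│ ╶─┤ └───┤
│   │↳ → ↓│
├─┐ ├───┐ │
│ │ │   │↓│
│ └─┘ ╷ ╵ │
│     │  B│
└─────┴───┘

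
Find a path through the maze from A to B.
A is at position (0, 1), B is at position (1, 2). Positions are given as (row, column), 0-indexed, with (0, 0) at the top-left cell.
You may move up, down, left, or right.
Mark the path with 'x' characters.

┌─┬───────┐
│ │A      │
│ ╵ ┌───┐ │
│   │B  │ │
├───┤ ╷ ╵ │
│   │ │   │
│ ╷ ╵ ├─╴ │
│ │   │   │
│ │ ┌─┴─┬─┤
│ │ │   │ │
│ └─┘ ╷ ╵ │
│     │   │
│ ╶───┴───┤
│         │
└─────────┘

Finding the shortest path from (0, 1) to (1, 2):
Path length: 8 steps
Directions: right → right → right → down → down → left → up → left

Solution:

┌─┬───────┐
│ │A x x x│
│ ╵ ┌───┐ │
│   │B x│x│
├───┤ ╷ ╵ │
│   │ │x x│
│ ╷ ╵ ├─╴ │
│ │   │   │
│ │ ┌─┴─┬─┤
│ │ │   │ │
│ └─┘ ╷ ╵ │
│     │   │
│ ╶───┴───┤
│         │
└─────────┘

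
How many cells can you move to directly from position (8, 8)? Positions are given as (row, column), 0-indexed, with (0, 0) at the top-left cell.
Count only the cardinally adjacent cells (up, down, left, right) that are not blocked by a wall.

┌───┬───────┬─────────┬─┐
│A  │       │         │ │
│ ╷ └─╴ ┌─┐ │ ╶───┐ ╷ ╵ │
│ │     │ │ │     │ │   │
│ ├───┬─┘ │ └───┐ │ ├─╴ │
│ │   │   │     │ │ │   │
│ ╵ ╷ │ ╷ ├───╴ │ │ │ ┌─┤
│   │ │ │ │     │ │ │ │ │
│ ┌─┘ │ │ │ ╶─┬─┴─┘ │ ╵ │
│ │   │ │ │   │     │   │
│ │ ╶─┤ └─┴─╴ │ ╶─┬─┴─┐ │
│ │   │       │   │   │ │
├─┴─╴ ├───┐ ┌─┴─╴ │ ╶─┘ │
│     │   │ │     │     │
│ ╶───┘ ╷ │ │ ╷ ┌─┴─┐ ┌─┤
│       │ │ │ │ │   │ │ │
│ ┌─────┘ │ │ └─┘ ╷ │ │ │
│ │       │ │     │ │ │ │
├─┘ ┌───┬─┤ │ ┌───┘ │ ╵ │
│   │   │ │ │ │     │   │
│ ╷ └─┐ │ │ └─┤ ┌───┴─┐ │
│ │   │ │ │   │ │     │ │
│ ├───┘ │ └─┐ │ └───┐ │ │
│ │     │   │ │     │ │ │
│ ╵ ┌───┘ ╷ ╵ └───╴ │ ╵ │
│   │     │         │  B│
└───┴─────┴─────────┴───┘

Checking passable neighbors of (8, 8):
Neighbors: (7, 8), (8, 7)
Count: 2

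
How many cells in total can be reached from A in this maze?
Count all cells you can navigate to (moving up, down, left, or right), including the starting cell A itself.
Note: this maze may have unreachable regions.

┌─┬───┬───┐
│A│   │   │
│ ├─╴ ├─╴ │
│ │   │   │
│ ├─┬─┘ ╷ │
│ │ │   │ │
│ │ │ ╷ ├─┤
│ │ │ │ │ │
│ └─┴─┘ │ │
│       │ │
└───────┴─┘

Using BFS/flood-fill to find all reachable cells from A:
Maze size: 5 × 5 = 25 total cells
8 cell(s) are walled off and cannot be reached from A.
Reachable cells: 17

Reachable region (· marks reachable cells):

┌─┬───┬───┐
│A│   │· ·│
│ ├─╴ ├─╴ │
│·│   │· ·│
│ ├─┬─┘ ╷ │
│·│ │· ·│·│
│ │ │ ╷ ├─┤
│·│ │·│·│ │
│ └─┴─┘ │ │
│· · · ·│ │
└───────┴─┘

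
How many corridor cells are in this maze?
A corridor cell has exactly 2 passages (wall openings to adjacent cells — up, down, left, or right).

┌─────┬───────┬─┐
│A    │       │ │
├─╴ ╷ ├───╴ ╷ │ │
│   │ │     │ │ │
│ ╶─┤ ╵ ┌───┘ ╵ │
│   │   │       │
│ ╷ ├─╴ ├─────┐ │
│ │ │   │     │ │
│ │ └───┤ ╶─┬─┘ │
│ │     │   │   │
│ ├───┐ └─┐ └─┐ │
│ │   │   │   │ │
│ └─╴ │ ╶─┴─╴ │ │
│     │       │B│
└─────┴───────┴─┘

Counting cells with exactly 2 passages:
Total corridor cells: 38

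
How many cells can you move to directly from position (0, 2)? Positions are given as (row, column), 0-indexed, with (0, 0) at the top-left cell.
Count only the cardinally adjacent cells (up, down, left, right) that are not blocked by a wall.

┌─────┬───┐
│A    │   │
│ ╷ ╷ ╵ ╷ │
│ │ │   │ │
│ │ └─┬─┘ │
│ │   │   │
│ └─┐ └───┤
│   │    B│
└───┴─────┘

Checking passable neighbors of (0, 2):
Neighbors: (1, 2), (0, 1)
Count: 2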